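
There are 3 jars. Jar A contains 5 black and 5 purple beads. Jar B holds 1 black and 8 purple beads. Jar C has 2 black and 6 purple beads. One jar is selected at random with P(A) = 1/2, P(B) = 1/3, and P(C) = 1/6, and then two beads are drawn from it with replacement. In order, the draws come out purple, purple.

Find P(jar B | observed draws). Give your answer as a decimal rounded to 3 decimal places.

For each hypothesis, P(data | H) works out to: P(data | jar A) = (5/10)(5/10) = 0.25; P(data | jar B) = (8/9)(8/9) = 0.79012; P(data | jar C) = (6/8)(6/8) = 0.5625.
Multiplying each by its prior: 1/2 · 0.25 = 0.125, 1/3 · 0.79012 = 0.26337, 1/6 · 0.5625 = 0.09375; these sum to 0.48212.
By Bayes' rule, P(jar B | data) = (0.26337) / (0.48212) = 0.54628.

0.546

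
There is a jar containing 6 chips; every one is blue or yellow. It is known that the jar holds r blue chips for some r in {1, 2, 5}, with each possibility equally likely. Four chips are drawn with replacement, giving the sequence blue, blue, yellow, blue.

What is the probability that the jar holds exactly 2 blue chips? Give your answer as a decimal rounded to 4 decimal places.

0.1975

Compute the likelihood of the observed sequence for each case: P(data | r = 1) = (1/6)(1/6)(5/6)(1/6) = 0.003858; P(data | r = 2) = (2/6)(2/6)(4/6)(2/6) = 0.024691; P(data | r = 5) = (5/6)(5/6)(1/6)(5/6) = 0.096451.
The prior-weighted likelihoods are 1/3 · 0.003858 = 0.001286, 1/3 · 0.024691 = 0.0082305, 1/3 · 0.096451 = 0.03215; with total 0.041667.
So P(r = 2 | data) = (0.0082305) / (0.041667) = 0.19753.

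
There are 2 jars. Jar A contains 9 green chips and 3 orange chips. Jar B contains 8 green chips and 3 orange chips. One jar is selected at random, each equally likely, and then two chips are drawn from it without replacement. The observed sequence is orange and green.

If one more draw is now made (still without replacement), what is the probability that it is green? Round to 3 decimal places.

0.789

Under each hypothesis, the probability of the observed sequence is: P(data | jar A) = (3/12)(9/11) = 9/44; P(data | jar B) = (3/11)(8/10) = 12/55.
Multiplying each by its prior: 1/2 · 9/44 = 9/88, 1/2 · 12/55 = 6/55; summing to 93/440.
The posterior is then P(jar A | data) = 15/31, P(jar B | data) = 16/31.
The predictive probability is P(green next | data) = (4/5)(15/31) + (7/9)(16/31) = 220/279.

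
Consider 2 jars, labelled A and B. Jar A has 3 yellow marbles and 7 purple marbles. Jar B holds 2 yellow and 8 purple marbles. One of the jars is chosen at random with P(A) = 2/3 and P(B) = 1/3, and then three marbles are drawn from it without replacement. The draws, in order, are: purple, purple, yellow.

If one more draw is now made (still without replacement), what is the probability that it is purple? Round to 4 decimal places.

0.7582

For each hypothesis, P(data | H) works out to: P(data | jar A) = (7/10)(6/9)(3/8) = 7/40; P(data | jar B) = (8/10)(7/9)(2/8) = 7/45.
Multiplying each by its prior: 2/3 · 7/40 = 7/60, 1/3 · 7/45 = 7/135; summing to 91/540.
The posterior is then P(jar A | data) = 9/13, P(jar B | data) = 4/13.
So P(purple next | data) = Σ P(purple next | H) P(H | data) = (5/7)(9/13) + (6/7)(4/13) = 69/91.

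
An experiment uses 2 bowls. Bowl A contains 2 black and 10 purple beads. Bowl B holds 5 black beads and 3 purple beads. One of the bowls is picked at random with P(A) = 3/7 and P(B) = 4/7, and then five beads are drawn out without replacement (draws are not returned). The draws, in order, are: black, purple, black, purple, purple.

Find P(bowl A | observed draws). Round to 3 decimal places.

0.389

The likelihood of the observed sequence under each hypothesis: P(data | bowl A) = (2/12)(10/11)(1/10)(9/9)(8/8) = 1/66; P(data | bowl B) = (5/8)(3/7)(4/6)(2/5)(1/4) = 1/56.
Multiplying each by its prior: 3/7 · 1/66 = 1/154, 4/7 · 1/56 = 1/98; with total 9/539.
Hence P(bowl A | data) = (1/154) / (9/539) = 7/18.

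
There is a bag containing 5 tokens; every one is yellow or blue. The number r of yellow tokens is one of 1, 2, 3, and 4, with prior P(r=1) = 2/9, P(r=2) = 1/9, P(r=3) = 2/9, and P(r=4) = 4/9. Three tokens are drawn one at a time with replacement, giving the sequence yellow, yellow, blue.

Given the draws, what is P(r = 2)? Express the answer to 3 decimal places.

0.100

The likelihood of the observed sequence under each hypothesis: P(data | r = 1) = (1/5)(1/5)(4/5) = 0.032; P(data | r = 2) = (2/5)(2/5)(3/5) = 0.096; P(data | r = 3) = (3/5)(3/5)(2/5) = 0.144; P(data | r = 4) = (4/5)(4/5)(1/5) = 0.128.
Weighting by the prior gives 2/9 · 0.032 = 0.0071111, 1/9 · 0.096 = 0.010667, 2/9 · 0.144 = 0.032, 4/9 · 0.128 = 0.056889; summing to 0.10667.
By Bayes' rule, P(r = 2 | data) = (0.010667) / (0.10667) = 0.1.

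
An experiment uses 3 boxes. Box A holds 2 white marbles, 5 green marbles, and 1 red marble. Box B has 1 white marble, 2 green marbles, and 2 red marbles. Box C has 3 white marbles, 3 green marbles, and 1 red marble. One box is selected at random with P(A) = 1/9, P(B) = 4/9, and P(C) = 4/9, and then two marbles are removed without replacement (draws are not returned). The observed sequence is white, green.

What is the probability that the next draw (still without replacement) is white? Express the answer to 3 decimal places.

0.260

The likelihood of the observed sequence under each hypothesis: P(data | box A) = (2/8)(5/7) = 5/28; P(data | box B) = (1/5)(2/4) = 1/10; P(data | box C) = (3/7)(3/6) = 3/14.
The prior-weighted likelihoods are 1/9 · 5/28 = 5/252, 4/9 · 1/10 = 2/45, 4/9 · 3/14 = 2/21; summing to 67/420.
Normalising, the posterior is P(box A | data) = 0.12438, P(box B | data) = 0.27861, P(box C | data) = 0.59701.
Averaging over the posterior, P(white next | data) = (1/6)(0.12438) + (0)(0.27861) + (2/5)(0.59701) = 0.25954.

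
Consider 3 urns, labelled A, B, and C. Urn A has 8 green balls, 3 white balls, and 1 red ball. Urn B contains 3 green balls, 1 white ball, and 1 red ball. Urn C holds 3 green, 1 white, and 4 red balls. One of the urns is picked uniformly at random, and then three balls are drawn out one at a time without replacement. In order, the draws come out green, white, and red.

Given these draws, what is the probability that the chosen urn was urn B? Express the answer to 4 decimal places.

Under each hypothesis, the probability of the observed sequence is: P(data | urn A) = (8/12)(3/11)(1/10) = 1/55; P(data | urn B) = (3/5)(1/4)(1/3) = 1/20; P(data | urn C) = (3/8)(1/7)(4/6) = 1/28.
The prior-weighted likelihoods are 1/3 · 1/55 = 1/165, 1/3 · 1/20 = 1/60, 1/3 · 1/28 = 1/84; with total 8/231.
Hence P(urn B | data) = (1/60) / (8/231) = 77/160.

0.4813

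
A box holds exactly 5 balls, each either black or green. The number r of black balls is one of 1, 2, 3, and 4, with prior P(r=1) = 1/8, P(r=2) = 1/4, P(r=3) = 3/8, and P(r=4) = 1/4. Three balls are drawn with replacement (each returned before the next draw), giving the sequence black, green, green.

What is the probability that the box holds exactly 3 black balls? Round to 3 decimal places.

Compute the likelihood of the observed sequence for each case: P(data | r = 1) = (1/5)(4/5)(4/5) = 16/125; P(data | r = 2) = (2/5)(3/5)(3/5) = 18/125; P(data | r = 3) = (3/5)(2/5)(2/5) = 12/125; P(data | r = 4) = (4/5)(1/5)(1/5) = 4/125.
Multiplying each by its prior: 1/8 · 16/125 = 2/125, 1/4 · 18/125 = 9/250, 3/8 · 12/125 = 9/250, 1/4 · 4/125 = 1/125; summing to 12/125.
Hence P(r = 3 | data) = (9/250) / (12/125) = 3/8.

0.375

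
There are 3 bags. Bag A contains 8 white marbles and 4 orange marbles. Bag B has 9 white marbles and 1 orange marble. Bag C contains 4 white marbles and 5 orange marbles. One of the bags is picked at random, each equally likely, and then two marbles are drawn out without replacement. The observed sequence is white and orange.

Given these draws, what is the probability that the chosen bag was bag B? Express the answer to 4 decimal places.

0.1612

The likelihood of the observed sequence under each hypothesis: P(data | bag A) = (8/12)(4/11) = 0.24242; P(data | bag B) = (9/10)(1/9) = 0.1; P(data | bag C) = (4/9)(5/8) = 0.27778.
Multiplying each by its prior: 1/3 · 0.24242 = 0.080808, 1/3 · 0.1 = 0.033333, 1/3 · 0.27778 = 0.092593; summing to 0.20673.
By Bayes' rule, P(bag B | data) = (0.033333) / (0.20673) = 0.16124.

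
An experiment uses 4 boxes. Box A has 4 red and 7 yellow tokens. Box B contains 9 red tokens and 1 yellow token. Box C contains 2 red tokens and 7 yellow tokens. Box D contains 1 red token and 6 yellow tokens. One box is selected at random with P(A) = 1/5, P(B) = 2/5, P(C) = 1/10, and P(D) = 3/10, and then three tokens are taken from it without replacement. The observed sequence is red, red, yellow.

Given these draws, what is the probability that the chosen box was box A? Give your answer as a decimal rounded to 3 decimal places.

0.284

Compute the likelihood of the observed sequence for each case: P(data | box A) = (4/11)(3/10)(7/9) = 0.084848; P(data | box B) = (9/10)(8/9)(1/8) = 0.1; P(data | box C) = (2/9)(1/8)(7/7) = 0.027778; P(data | box D) = (1/7)(0/6) = 0.
Weighting by the prior gives 1/5 · 0.084848 = 0.01697, 2/5 · 0.1 = 0.04, 1/10 · 0.027778 = 0.0027778, 3/10 · 0 = 0; with total 0.059747.
By Bayes' rule, P(box A | data) = (0.01697) / (0.059747) = 0.28402.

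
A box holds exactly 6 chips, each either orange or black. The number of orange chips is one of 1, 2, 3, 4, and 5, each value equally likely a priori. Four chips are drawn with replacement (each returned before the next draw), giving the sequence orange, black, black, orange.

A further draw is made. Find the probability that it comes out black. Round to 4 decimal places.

0.5000

Compute the likelihood of the observed sequence for each case: P(data | r = 1) = (1/6)(5/6)(5/6)(1/6) = 0.01929; P(data | r = 2) = (2/6)(4/6)(4/6)(2/6) = 0.049383; P(data | r = 3) = (3/6)(3/6)(3/6)(3/6) = 0.0625; P(data | r = 4) = (4/6)(2/6)(2/6)(4/6) = 0.049383; P(data | r = 5) = (5/6)(1/6)(1/6)(5/6) = 0.01929.
The prior-weighted likelihoods are 1/5 · 0.01929 = 0.003858, 1/5 · 0.049383 = 0.0098765, 1/5 · 0.0625 = 0.0125, 1/5 · 0.049383 = 0.0098765, 1/5 · 0.01929 = 0.003858; summing to 0.039969.
Dividing through by the total gives posterior P(r = 1 | data) = 0.096525, P(r = 2 | data) = 0.2471, P(r = 3 | data) = 0.31274, P(r = 4 | data) = 0.2471, P(r = 5 | data) = 0.096525.
So P(black next | data) = Σ P(black next | H) P(H | data) = (5/6)(0.096525) + (2/3)(0.2471) + (1/2)(0.31274) + (1/3)(0.2471) + (1/6)(0.096525) = 0.5.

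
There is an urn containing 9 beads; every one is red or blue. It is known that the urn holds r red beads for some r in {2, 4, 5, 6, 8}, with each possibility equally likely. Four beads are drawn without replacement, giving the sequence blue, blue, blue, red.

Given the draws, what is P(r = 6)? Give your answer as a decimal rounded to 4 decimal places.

0.0441

Compute the likelihood of the observed sequence for each case: P(data | r = 2) = (7/9)(6/8)(5/7)(2/6) = 5/36; P(data | r = 4) = (5/9)(4/8)(3/7)(4/6) = 5/63; P(data | r = 5) = (4/9)(3/8)(2/7)(5/6) = 5/126; P(data | r = 6) = (3/9)(2/8)(1/7)(6/6) = 1/84; P(data | r = 8) = (1/9)(0/8) = 0.
Weighting by the prior gives 1/5 · 5/36 = 1/36, 1/5 · 5/63 = 1/63, 1/5 · 5/126 = 1/126, 1/5 · 1/84 = 1/420, 1/5 · 0 = 0; with total 17/315.
Therefore the posterior P(r = 6 | data) = (1/420) / (17/315) = 3/68.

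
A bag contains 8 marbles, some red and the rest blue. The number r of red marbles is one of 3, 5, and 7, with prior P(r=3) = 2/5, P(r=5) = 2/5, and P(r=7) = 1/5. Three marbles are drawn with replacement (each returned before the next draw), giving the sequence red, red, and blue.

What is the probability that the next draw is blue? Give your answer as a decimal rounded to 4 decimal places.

0.4105

Under each hypothesis, the probability of the observed sequence is: P(data | r = 3) = (3/8)(3/8)(5/8) = 0.087891; P(data | r = 5) = (5/8)(5/8)(3/8) = 0.14648; P(data | r = 7) = (7/8)(7/8)(1/8) = 0.095703.
Multiplying each by its prior: 2/5 · 0.087891 = 0.035156, 2/5 · 0.14648 = 0.058594, 1/5 · 0.095703 = 0.019141; summing to 0.11289.
The posterior is then P(r = 3 | data) = 0.31142, P(r = 5 | data) = 0.51903, P(r = 7 | data) = 0.16955.
The predictive probability is P(blue next | data) = (5/8)(0.31142) + (3/8)(0.51903) + (1/8)(0.16955) = 0.41047.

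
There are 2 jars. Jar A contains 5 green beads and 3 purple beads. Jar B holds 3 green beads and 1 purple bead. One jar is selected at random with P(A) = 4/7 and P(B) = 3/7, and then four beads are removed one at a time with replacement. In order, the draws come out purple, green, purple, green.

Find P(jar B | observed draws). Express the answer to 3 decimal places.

0.324

Under each hypothesis, the probability of the observed sequence is: P(data | jar A) = (3/8)(5/8)(3/8)(5/8) = 0.054932; P(data | jar B) = (1/4)(3/4)(1/4)(3/4) = 0.035156.
The prior-weighted likelihoods are 4/7 · 0.054932 = 0.03139, 3/7 · 0.035156 = 0.015067; summing to 0.046456.
By Bayes' rule, P(jar B | data) = (0.015067) / (0.046456) = 0.32432.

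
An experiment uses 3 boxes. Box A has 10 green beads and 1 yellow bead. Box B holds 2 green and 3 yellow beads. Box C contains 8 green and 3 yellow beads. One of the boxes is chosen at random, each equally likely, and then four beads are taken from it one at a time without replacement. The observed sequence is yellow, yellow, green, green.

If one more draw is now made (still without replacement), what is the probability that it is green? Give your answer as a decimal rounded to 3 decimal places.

0.255

Under each hypothesis, the probability of the observed sequence is: P(data | box A) = (1/11)(0/10) = 0; P(data | box B) = (3/5)(2/4)(2/3)(1/2) = 1/10; P(data | box C) = (3/11)(2/10)(8/9)(7/8) = 7/165.
The prior-weighted likelihoods are 1/3 · 0 = 0, 1/3 · 1/10 = 1/30, 1/3 · 7/165 = 7/495; summing to 47/990.
The posterior is then P(box A | data) = 0, P(box B | data) = 33/47, P(box C | data) = 14/47.
The predictive probability is P(green next | data) = (0)(33/47) + (6/7)(14/47) = 12/47.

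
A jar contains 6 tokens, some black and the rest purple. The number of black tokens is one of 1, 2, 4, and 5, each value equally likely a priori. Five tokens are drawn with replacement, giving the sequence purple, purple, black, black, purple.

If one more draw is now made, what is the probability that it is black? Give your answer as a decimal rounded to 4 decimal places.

Compute the likelihood of the observed sequence for each case: P(data | r = 1) = (5/6)(5/6)(1/6)(1/6)(5/6) = 0.016075; P(data | r = 2) = (4/6)(4/6)(2/6)(2/6)(4/6) = 0.032922; P(data | r = 4) = (2/6)(2/6)(4/6)(4/6)(2/6) = 0.016461; P(data | r = 5) = (1/6)(1/6)(5/6)(5/6)(1/6) = 0.003215.
The prior-weighted likelihoods are 1/4 · 0.016075 = 0.0040188, 1/4 · 0.032922 = 0.0082305, 1/4 · 0.016461 = 0.0041152, 1/4 · 0.003215 = 0.00080376; summing to 0.017168.
The posterior is then P(r = 1 | data) = 0.23408, P(r = 2 | data) = 0.4794, P(r = 4 | data) = 0.2397, P(r = 5 | data) = 0.046816.
The predictive probability is P(black next | data) = (1/6)(0.23408) + (1/3)(0.4794) + (2/3)(0.2397) + (5/6)(0.046816) = 0.39763.

0.3976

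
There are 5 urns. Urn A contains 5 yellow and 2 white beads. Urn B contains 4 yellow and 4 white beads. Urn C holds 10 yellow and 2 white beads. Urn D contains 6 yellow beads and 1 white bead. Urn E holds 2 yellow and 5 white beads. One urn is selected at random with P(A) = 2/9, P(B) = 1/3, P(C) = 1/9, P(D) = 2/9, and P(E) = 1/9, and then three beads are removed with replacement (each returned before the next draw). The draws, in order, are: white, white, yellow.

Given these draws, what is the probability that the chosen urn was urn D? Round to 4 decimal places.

Compute the likelihood of the observed sequence for each case: P(data | urn A) = (2/7)(2/7)(5/7) = 0.058309; P(data | urn B) = (4/8)(4/8)(4/8) = 0.125; P(data | urn C) = (2/12)(2/12)(10/12) = 0.023148; P(data | urn D) = (1/7)(1/7)(6/7) = 0.017493; P(data | urn E) = (5/7)(5/7)(2/7) = 0.14577.
Weighting by the prior gives 2/9 · 0.058309 = 0.012958, 1/3 · 0.125 = 0.041667, 1/9 · 0.023148 = 0.002572, 2/9 · 0.017493 = 0.0038873, 1/9 · 0.14577 = 0.016197; with total 0.07728.
So P(urn D | data) = (0.0038873) / (0.07728) = 0.050301.

0.0503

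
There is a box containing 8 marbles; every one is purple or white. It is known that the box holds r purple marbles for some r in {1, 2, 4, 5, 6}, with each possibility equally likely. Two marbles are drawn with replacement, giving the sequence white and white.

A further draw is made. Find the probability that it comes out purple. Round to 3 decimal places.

0.279

For each hypothesis, P(data | H) works out to: P(data | r = 1) = (7/8)(7/8) = 49/64; P(data | r = 2) = (6/8)(6/8) = 9/16; P(data | r = 4) = (4/8)(4/8) = 1/4; P(data | r = 5) = (3/8)(3/8) = 9/64; P(data | r = 6) = (2/8)(2/8) = 1/16.
Weighting by the prior gives 1/5 · 49/64 = 49/320, 1/5 · 9/16 = 9/80, 1/5 · 1/4 = 1/20, 1/5 · 9/64 = 9/320, 1/5 · 1/16 = 1/80; with total 57/160.
Normalising, the posterior is P(r = 1 | data) = 49/114, P(r = 2 | data) = 6/19, P(r = 4 | data) = 8/57, P(r = 5 | data) = 3/38, P(r = 6 | data) = 2/57.
Averaging over the posterior, P(purple next | data) = (1/8)(49/114) + (1/4)(6/19) + (1/2)(8/57) + (5/8)(3/38) + (3/4)(2/57) = 127/456.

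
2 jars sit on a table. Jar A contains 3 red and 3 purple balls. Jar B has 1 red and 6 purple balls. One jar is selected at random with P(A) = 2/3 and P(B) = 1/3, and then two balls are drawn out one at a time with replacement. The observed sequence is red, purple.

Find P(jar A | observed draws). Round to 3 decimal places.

0.803

The likelihood of the observed sequence under each hypothesis: P(data | jar A) = (3/6)(3/6) = 1/4; P(data | jar B) = (1/7)(6/7) = 6/49.
Weighting by the prior gives 2/3 · 1/4 = 1/6, 1/3 · 6/49 = 2/49; these sum to 61/294.
So P(jar A | data) = (1/6) / (61/294) = 49/61.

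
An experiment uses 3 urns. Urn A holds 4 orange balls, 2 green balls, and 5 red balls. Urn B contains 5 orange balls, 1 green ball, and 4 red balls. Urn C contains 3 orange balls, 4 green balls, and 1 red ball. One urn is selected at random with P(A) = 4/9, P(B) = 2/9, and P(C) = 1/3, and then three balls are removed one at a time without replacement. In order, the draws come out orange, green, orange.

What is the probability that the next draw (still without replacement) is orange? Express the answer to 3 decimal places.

0.248

For each hypothesis, P(data | H) works out to: P(data | urn A) = (4/11)(2/10)(3/9) = 0.024242; P(data | urn B) = (5/10)(1/9)(4/8) = 0.027778; P(data | urn C) = (3/8)(4/7)(2/6) = 0.071429.
Multiplying each by its prior: 4/9 · 0.024242 = 0.010774, 2/9 · 0.027778 = 0.0061728, 1/3 · 0.071429 = 0.02381; with total 0.040757.
Normalising, the posterior is P(urn A | data) = 0.26436, P(urn B | data) = 0.15146, P(urn C | data) = 0.58419.
Averaging over the posterior, P(orange next | data) = (1/4)(0.26436) + (3/7)(0.15146) + (1/5)(0.58419) = 0.24784.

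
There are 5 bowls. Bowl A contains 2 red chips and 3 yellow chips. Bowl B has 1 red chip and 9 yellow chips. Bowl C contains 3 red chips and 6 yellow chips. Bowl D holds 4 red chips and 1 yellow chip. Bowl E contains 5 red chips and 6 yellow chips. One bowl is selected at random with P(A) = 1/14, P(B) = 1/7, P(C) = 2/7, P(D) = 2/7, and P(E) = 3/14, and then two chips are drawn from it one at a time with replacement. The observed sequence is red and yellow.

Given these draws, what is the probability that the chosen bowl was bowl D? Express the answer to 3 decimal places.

0.238

Compute the likelihood of the observed sequence for each case: P(data | bowl A) = (2/5)(3/5) = 0.24; P(data | bowl B) = (1/10)(9/10) = 0.09; P(data | bowl C) = (3/9)(6/9) = 0.22222; P(data | bowl D) = (4/5)(1/5) = 0.16; P(data | bowl E) = (5/11)(6/11) = 0.24793.
Weighting by the prior gives 1/14 · 0.24 = 0.017143, 1/7 · 0.09 = 0.012857, 2/7 · 0.22222 = 0.063492, 2/7 · 0.16 = 0.045714, 3/14 · 0.24793 = 0.053129; summing to 0.19234.
Therefore the posterior P(bowl D | data) = (0.045714) / (0.19234) = 0.23768.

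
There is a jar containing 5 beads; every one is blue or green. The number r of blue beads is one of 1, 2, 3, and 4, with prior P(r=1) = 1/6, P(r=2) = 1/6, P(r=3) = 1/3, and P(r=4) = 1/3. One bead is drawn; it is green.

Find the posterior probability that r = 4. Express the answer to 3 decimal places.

0.154

Under each hypothesis, the probability of this draw is: P(data | r = 1) = (4/5) = 4/5; P(data | r = 2) = (3/5) = 3/5; P(data | r = 3) = (2/5) = 2/5; P(data | r = 4) = (1/5) = 1/5.
Multiplying each by its prior: 1/6 · 4/5 = 2/15, 1/6 · 3/5 = 1/10, 1/3 · 2/5 = 2/15, 1/3 · 1/5 = 1/15; these sum to 13/30.
Hence P(r = 4 | data) = (1/15) / (13/30) = 2/13.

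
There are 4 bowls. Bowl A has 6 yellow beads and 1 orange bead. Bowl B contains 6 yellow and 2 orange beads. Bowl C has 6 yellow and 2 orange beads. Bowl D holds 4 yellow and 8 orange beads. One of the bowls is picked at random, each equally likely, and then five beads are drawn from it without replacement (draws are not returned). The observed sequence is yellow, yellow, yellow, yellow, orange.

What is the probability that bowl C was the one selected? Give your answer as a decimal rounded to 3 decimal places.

0.298

For each hypothesis, P(data | H) works out to: P(data | bowl A) = (6/7)(5/6)(4/5)(3/4)(1/3) = 0.14286; P(data | bowl B) = (6/8)(5/7)(4/6)(3/5)(2/4) = 0.10714; P(data | bowl C) = (6/8)(5/7)(4/6)(3/5)(2/4) = 0.10714; P(data | bowl D) = (4/12)(3/11)(2/10)(1/9)(8/8) = 0.0020202.
Weighting by the prior gives 1/4 · 0.14286 = 0.035714, 1/4 · 0.10714 = 0.026786, 1/4 · 0.10714 = 0.026786, 1/4 · 0.0020202 = 0.00050505; these sum to 0.089791.
By Bayes' rule, P(bowl C | data) = (0.026786) / (0.089791) = 0.29831.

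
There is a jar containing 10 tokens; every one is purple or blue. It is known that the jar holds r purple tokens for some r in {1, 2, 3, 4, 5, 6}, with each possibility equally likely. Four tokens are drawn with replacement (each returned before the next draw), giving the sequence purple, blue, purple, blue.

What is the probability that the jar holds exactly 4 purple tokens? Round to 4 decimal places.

Compute the likelihood of the observed sequence for each case: P(data | r = 1) = (1/10)(9/10)(1/10)(9/10) = 0.0081; P(data | r = 2) = (2/10)(8/10)(2/10)(8/10) = 0.0256; P(data | r = 3) = (3/10)(7/10)(3/10)(7/10) = 0.0441; P(data | r = 4) = (4/10)(6/10)(4/10)(6/10) = 0.0576; P(data | r = 5) = (5/10)(5/10)(5/10)(5/10) = 0.0625; P(data | r = 6) = (6/10)(4/10)(6/10)(4/10) = 0.0576.
Weighting by the prior gives 1/6 · 0.0081 = 0.00135, 1/6 · 0.0256 = 0.0042667, 1/6 · 0.0441 = 0.00735, 1/6 · 0.0576 = 0.0096, 1/6 · 0.0625 = 0.010417, 1/6 · 0.0576 = 0.0096; with total 0.042583.
So P(r = 4 | data) = (0.0096) / (0.042583) = 0.22544.

0.2254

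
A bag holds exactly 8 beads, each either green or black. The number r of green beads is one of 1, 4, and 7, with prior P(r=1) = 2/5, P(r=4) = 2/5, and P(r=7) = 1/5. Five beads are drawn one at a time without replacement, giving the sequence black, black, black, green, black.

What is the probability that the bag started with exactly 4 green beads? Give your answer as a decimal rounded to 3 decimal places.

0.103

For each hypothesis, P(data | H) works out to: P(data | r = 1) = (7/8)(6/7)(5/6)(1/5)(4/4) = 1/8; P(data | r = 4) = (4/8)(3/7)(2/6)(4/5)(1/4) = 1/70; P(data | r = 7) = (1/8)(0/7) = 0.
Multiplying each by its prior: 2/5 · 1/8 = 1/20, 2/5 · 1/70 = 1/175, 1/5 · 0 = 0; with total 39/700.
By Bayes' rule, P(r = 4 | data) = (1/175) / (39/700) = 4/39.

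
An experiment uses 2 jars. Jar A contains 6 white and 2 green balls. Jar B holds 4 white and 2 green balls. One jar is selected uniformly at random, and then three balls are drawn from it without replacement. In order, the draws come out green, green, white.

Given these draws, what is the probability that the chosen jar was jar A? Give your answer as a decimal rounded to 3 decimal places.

For each hypothesis, P(data | H) works out to: P(data | jar A) = (2/8)(1/7)(6/6) = 1/28; P(data | jar B) = (2/6)(1/5)(4/4) = 1/15.
Weighting by the prior gives 1/2 · 1/28 = 1/56, 1/2 · 1/15 = 1/30; these sum to 43/840.
Hence P(jar A | data) = (1/56) / (43/840) = 15/43.

0.349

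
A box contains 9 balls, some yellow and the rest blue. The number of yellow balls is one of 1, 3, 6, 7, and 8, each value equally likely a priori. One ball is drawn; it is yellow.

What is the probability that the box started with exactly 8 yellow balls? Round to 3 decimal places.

0.320

For each hypothesis, P(data | H) works out to: P(data | r = 1) = (1/9) = 1/9; P(data | r = 3) = (3/9) = 1/3; P(data | r = 6) = (6/9) = 2/3; P(data | r = 7) = (7/9) = 7/9; P(data | r = 8) = (8/9) = 8/9.
Multiplying each by its prior: 1/5 · 1/9 = 1/45, 1/5 · 1/3 = 1/15, 1/5 · 2/3 = 2/15, 1/5 · 7/9 = 7/45, 1/5 · 8/9 = 8/45; with total 5/9.
Hence P(r = 8 | data) = (8/45) / (5/9) = 8/25.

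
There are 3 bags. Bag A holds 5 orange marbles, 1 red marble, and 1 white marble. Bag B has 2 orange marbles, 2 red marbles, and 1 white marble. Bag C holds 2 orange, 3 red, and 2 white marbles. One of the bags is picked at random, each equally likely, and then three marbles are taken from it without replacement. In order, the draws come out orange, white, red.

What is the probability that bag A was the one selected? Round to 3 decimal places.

For each hypothesis, P(data | H) works out to: P(data | bag A) = (5/7)(1/6)(1/5) = 1/42; P(data | bag B) = (2/5)(1/4)(2/3) = 1/15; P(data | bag C) = (2/7)(2/6)(3/5) = 2/35.
The prior-weighted likelihoods are 1/3 · 1/42 = 1/126, 1/3 · 1/15 = 1/45, 1/3 · 2/35 = 2/105; with total 31/630.
By Bayes' rule, P(bag A | data) = (1/126) / (31/630) = 5/31.

0.161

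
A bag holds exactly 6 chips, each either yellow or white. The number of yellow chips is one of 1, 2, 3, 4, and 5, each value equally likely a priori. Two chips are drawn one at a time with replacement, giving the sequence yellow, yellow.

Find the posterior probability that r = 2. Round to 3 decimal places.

0.073

For each hypothesis, P(data | H) works out to: P(data | r = 1) = (1/6)(1/6) = 1/36; P(data | r = 2) = (2/6)(2/6) = 1/9; P(data | r = 3) = (3/6)(3/6) = 1/4; P(data | r = 4) = (4/6)(4/6) = 4/9; P(data | r = 5) = (5/6)(5/6) = 25/36.
Weighting by the prior gives 1/5 · 1/36 = 1/180, 1/5 · 1/9 = 1/45, 1/5 · 1/4 = 1/20, 1/5 · 4/9 = 4/45, 1/5 · 25/36 = 5/36; these sum to 11/36.
So P(r = 2 | data) = (1/45) / (11/36) = 4/55.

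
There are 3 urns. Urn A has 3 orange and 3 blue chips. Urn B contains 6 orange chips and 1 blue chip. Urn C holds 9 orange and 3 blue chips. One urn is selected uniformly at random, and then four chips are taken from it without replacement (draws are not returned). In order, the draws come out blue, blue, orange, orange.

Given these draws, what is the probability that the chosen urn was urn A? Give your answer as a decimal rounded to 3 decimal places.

Under each hypothesis, the probability of the observed sequence is: P(data | urn A) = (3/6)(2/5)(3/4)(2/3) = 1/10; P(data | urn B) = (1/7)(0/6) = 0; P(data | urn C) = (3/12)(2/11)(9/10)(8/9) = 2/55.
Multiplying each by its prior: 1/3 · 1/10 = 1/30, 1/3 · 0 = 0, 1/3 · 2/55 = 2/165; summing to 1/22.
Therefore the posterior P(urn A | data) = (1/30) / (1/22) = 11/15.

0.733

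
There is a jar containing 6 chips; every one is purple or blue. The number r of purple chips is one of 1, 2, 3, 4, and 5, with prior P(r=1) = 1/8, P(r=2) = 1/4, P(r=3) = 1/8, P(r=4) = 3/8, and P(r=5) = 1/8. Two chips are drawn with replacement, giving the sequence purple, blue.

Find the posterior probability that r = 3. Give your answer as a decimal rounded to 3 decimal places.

The likelihood of the observed sequence under each hypothesis: P(data | r = 1) = (1/6)(5/6) = 5/36; P(data | r = 2) = (2/6)(4/6) = 2/9; P(data | r = 3) = (3/6)(3/6) = 1/4; P(data | r = 4) = (4/6)(2/6) = 2/9; P(data | r = 5) = (5/6)(1/6) = 5/36.
Weighting by the prior gives 1/8 · 5/36 = 5/288, 1/4 · 2/9 = 1/18, 1/8 · 1/4 = 1/32, 3/8 · 2/9 = 1/12, 1/8 · 5/36 = 5/288; with total 59/288.
By Bayes' rule, P(r = 3 | data) = (1/32) / (59/288) = 9/59.

0.153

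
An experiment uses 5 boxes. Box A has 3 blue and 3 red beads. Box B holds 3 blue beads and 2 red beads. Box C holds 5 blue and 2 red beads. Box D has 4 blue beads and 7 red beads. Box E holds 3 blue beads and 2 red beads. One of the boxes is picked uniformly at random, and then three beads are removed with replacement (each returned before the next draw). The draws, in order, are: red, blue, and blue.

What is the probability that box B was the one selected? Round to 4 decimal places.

0.2240

The likelihood of the observed sequence under each hypothesis: P(data | box A) = (3/6)(3/6)(3/6) = 0.125; P(data | box B) = (2/5)(3/5)(3/5) = 0.144; P(data | box C) = (2/7)(5/7)(5/7) = 0.14577; P(data | box D) = (7/11)(4/11)(4/11) = 0.084147; P(data | box E) = (2/5)(3/5)(3/5) = 0.144.
The prior-weighted likelihoods are 1/5 · 0.125 = 0.025, 1/5 · 0.144 = 0.0288, 1/5 · 0.14577 = 0.029155, 1/5 · 0.084147 = 0.016829, 1/5 · 0.144 = 0.0288; summing to 0.12858.
Therefore the posterior P(box B | data) = (0.0288) / (0.12858) = 0.22398.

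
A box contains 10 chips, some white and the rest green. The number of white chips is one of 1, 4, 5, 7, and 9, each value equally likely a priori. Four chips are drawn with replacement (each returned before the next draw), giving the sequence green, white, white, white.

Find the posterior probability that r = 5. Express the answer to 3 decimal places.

Under each hypothesis, the probability of the observed sequence is: P(data | r = 1) = (9/10)(1/10)(1/10)(1/10) = 0.0009; P(data | r = 4) = (6/10)(4/10)(4/10)(4/10) = 0.0384; P(data | r = 5) = (5/10)(5/10)(5/10)(5/10) = 0.0625; P(data | r = 7) = (3/10)(7/10)(7/10)(7/10) = 0.1029; P(data | r = 9) = (1/10)(9/10)(9/10)(9/10) = 0.0729.
The prior-weighted likelihoods are 1/5 · 0.0009 = 0.00018, 1/5 · 0.0384 = 0.00768, 1/5 · 0.0625 = 0.0125, 1/5 · 0.1029 = 0.02058, 1/5 · 0.0729 = 0.01458; with total 0.05552.
Hence P(r = 5 | data) = (0.0125) / (0.05552) = 0.22514.

0.225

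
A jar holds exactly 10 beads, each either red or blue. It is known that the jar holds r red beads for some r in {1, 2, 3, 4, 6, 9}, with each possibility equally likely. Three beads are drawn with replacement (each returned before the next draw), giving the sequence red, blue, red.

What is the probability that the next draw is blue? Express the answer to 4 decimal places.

The likelihood of the observed sequence under each hypothesis: P(data | r = 1) = (1/10)(9/10)(1/10) = 0.009; P(data | r = 2) = (2/10)(8/10)(2/10) = 0.032; P(data | r = 3) = (3/10)(7/10)(3/10) = 0.063; P(data | r = 4) = (4/10)(6/10)(4/10) = 0.096; P(data | r = 6) = (6/10)(4/10)(6/10) = 0.144; P(data | r = 9) = (9/10)(1/10)(9/10) = 0.081.
The prior-weighted likelihoods are 1/6 · 0.009 = 0.0015, 1/6 · 0.032 = 0.0053333, 1/6 · 0.063 = 0.0105, 1/6 · 0.096 = 0.016, 1/6 · 0.144 = 0.024, 1/6 · 0.081 = 0.0135; with total 0.070833.
Dividing through by the total gives posterior P(r = 1 | data) = 0.021176, P(r = 2 | data) = 0.075294, P(r = 3 | data) = 0.14824, P(r = 4 | data) = 0.22588, P(r = 6 | data) = 0.33882, P(r = 9 | data) = 0.19059.
The predictive probability is P(blue next | data) = (9/10)(0.021176) + (4/5)(0.075294) + (7/10)(0.14824) + (3/5)(0.22588) + (2/5)(0.33882) + (1/10)(0.19059) = 0.47318.

0.4732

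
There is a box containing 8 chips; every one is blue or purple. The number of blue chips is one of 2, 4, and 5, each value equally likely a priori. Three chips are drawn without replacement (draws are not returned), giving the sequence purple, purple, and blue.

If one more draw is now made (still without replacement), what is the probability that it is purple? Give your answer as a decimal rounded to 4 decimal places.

The likelihood of the observed sequence under each hypothesis: P(data | r = 2) = (6/8)(5/7)(2/6) = 5/28; P(data | r = 4) = (4/8)(3/7)(4/6) = 1/7; P(data | r = 5) = (3/8)(2/7)(5/6) = 5/56.
Weighting by the prior gives 1/3 · 5/28 = 5/84, 1/3 · 1/7 = 1/21, 1/3 · 5/56 = 5/168; summing to 23/168.
Normalising, the posterior is P(r = 2 | data) = 10/23, P(r = 4 | data) = 8/23, P(r = 5 | data) = 5/23.
The predictive probability is P(purple next | data) = (4/5)(10/23) + (2/5)(8/23) + (1/5)(5/23) = 61/115.

0.5304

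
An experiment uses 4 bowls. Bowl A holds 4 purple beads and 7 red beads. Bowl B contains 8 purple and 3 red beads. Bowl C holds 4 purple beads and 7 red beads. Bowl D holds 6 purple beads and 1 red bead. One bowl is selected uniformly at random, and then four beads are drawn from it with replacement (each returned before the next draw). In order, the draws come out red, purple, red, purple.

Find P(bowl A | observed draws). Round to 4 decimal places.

0.3317

Compute the likelihood of the observed sequence for each case: P(data | bowl A) = (7/11)(4/11)(7/11)(4/11) = 0.053548; P(data | bowl B) = (3/11)(8/11)(3/11)(8/11) = 0.039342; P(data | bowl C) = (7/11)(4/11)(7/11)(4/11) = 0.053548; P(data | bowl D) = (1/7)(6/7)(1/7)(6/7) = 0.014994.
The prior-weighted likelihoods are 1/4 · 0.053548 = 0.013387, 1/4 · 0.039342 = 0.0098354, 1/4 · 0.053548 = 0.013387, 1/4 · 0.014994 = 0.0037484; summing to 0.040358.
Therefore the posterior P(bowl A | data) = (0.013387) / (0.040358) = 0.33171.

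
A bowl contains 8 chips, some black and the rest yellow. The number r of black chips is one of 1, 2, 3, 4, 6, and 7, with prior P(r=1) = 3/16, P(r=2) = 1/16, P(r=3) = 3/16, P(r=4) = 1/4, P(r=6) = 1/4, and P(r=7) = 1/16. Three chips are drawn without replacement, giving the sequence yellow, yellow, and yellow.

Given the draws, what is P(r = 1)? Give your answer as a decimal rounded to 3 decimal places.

Compute the likelihood of the observed sequence for each case: P(data | r = 1) = (7/8)(6/7)(5/6) = 5/8; P(data | r = 2) = (6/8)(5/7)(4/6) = 5/14; P(data | r = 3) = (5/8)(4/7)(3/6) = 5/28; P(data | r = 4) = (4/8)(3/7)(2/6) = 1/14; P(data | r = 6) = (2/8)(1/7)(0/6) = 0; P(data | r = 7) = (1/8)(0/7) = 0.
The prior-weighted likelihoods are 3/16 · 5/8 = 15/128, 1/16 · 5/14 = 5/224, 3/16 · 5/28 = 15/448, 1/4 · 1/14 = 1/56, 1/4 · 0 = 0, 1/16 · 0 = 0; summing to 171/896.
Hence P(r = 1 | data) = (15/128) / (171/896) = 35/57.

0.614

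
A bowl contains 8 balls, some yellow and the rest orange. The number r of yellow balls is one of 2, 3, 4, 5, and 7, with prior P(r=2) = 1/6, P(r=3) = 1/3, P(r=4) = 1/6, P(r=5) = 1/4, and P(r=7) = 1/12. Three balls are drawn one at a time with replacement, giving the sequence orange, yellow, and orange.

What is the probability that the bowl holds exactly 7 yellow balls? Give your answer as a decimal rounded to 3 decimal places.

Compute the likelihood of the observed sequence for each case: P(data | r = 2) = (6/8)(2/8)(6/8) = 0.14062; P(data | r = 3) = (5/8)(3/8)(5/8) = 0.14648; P(data | r = 4) = (4/8)(4/8)(4/8) = 0.125; P(data | r = 5) = (3/8)(5/8)(3/8) = 0.087891; P(data | r = 7) = (1/8)(7/8)(1/8) = 0.013672.
The prior-weighted likelihoods are 1/6 · 0.14062 = 0.023438, 1/3 · 0.14648 = 0.048828, 1/6 · 0.125 = 0.020833, 1/4 · 0.087891 = 0.021973, 1/12 · 0.013672 = 0.0011393; these sum to 0.11621.
Therefore the posterior P(r = 7 | data) = (0.0011393) / (0.11621) = 0.0098039.

0.010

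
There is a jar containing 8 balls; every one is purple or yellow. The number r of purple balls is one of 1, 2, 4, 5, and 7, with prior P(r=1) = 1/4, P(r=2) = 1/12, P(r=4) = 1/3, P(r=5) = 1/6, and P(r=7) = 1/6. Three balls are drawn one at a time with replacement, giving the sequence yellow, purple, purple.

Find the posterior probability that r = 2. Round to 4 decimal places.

0.0437

Under each hypothesis, the probability of the observed sequence is: P(data | r = 1) = (7/8)(1/8)(1/8) = 0.013672; P(data | r = 2) = (6/8)(2/8)(2/8) = 0.046875; P(data | r = 4) = (4/8)(4/8)(4/8) = 0.125; P(data | r = 5) = (3/8)(5/8)(5/8) = 0.14648; P(data | r = 7) = (1/8)(7/8)(7/8) = 0.095703.
Weighting by the prior gives 1/4 · 0.013672 = 0.003418, 1/12 · 0.046875 = 0.0039062, 1/3 · 0.125 = 0.041667, 1/6 · 0.14648 = 0.024414, 1/6 · 0.095703 = 0.015951; summing to 0.089355.
So P(r = 2 | data) = (0.0039062) / (0.089355) = 0.043716.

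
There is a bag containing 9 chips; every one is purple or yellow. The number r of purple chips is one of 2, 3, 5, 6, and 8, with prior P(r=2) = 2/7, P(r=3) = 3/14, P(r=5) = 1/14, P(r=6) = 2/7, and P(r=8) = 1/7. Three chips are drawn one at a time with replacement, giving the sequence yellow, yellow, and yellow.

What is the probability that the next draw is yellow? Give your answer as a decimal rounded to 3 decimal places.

0.713

The likelihood of the observed sequence under each hypothesis: P(data | r = 2) = (7/9)(7/9)(7/9) = 0.47051; P(data | r = 3) = (6/9)(6/9)(6/9) = 0.2963; P(data | r = 5) = (4/9)(4/9)(4/9) = 0.087791; P(data | r = 6) = (3/9)(3/9)(3/9) = 0.037037; P(data | r = 8) = (1/9)(1/9)(1/9) = 0.0013717.
Weighting by the prior gives 2/7 · 0.47051 = 0.13443, 3/14 · 0.2963 = 0.063492, 1/14 · 0.087791 = 0.0062708, 2/7 · 0.037037 = 0.010582, 1/7 · 0.0013717 = 0.00019596; summing to 0.21497.
The posterior is then P(r = 2 | data) = 0.62534, P(r = 3 | data) = 0.29535, P(r = 5 | data) = 0.02917, P(r = 6 | data) = 0.049225, P(r = 8 | data) = 0.00091158.
So P(yellow next | data) = Σ P(yellow next | H) P(H | data) = (7/9)(0.62534) + (2/3)(0.29535) + (4/9)(0.02917) + (1/3)(0.049225) + (1/9)(0.00091158) = 0.71275.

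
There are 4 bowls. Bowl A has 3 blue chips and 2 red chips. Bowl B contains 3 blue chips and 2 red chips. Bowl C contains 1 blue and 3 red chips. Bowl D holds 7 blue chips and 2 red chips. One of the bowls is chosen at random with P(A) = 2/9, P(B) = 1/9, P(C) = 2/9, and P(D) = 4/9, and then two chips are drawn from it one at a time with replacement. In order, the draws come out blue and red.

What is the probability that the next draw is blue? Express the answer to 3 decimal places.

Under each hypothesis, the probability of the observed sequence is: P(data | bowl A) = (3/5)(2/5) = 0.24; P(data | bowl B) = (3/5)(2/5) = 0.24; P(data | bowl C) = (1/4)(3/4) = 0.1875; P(data | bowl D) = (7/9)(2/9) = 0.17284.
Multiplying each by its prior: 2/9 · 0.24 = 0.053333, 1/9 · 0.24 = 0.026667, 2/9 · 0.1875 = 0.041667, 4/9 · 0.17284 = 0.076818; these sum to 0.19848.
The posterior is then P(bowl A | data) = 0.2687, P(bowl B | data) = 0.13435, P(bowl C | data) = 0.20992, P(bowl D | data) = 0.38702.
The predictive probability is P(blue next | data) = (3/5)(0.2687) + (3/5)(0.13435) + (1/4)(0.20992) + (7/9)(0.38702) = 0.59533.

0.595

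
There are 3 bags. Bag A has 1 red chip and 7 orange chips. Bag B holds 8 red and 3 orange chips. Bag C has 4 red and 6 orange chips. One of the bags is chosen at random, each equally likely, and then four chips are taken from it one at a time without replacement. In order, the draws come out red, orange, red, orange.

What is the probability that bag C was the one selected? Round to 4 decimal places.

Compute the likelihood of the observed sequence for each case: P(data | bag A) = (1/8)(7/7)(0/6) = 0; P(data | bag B) = (8/11)(3/10)(7/9)(2/8) = 0.042424; P(data | bag C) = (4/10)(6/9)(3/8)(5/7) = 0.071429.
The prior-weighted likelihoods are 1/3 · 0 = 0, 1/3 · 0.042424 = 0.014141, 1/3 · 0.071429 = 0.02381; with total 0.037951.
Hence P(bag C | data) = (0.02381) / (0.037951) = 0.62738.

0.6274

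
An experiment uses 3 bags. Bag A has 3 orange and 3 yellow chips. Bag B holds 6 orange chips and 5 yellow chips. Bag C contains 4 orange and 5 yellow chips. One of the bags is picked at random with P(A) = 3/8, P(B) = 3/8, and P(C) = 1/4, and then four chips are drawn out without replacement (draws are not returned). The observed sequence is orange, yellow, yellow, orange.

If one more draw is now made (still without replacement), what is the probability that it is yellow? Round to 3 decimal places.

0.499

The likelihood of the observed sequence under each hypothesis: P(data | bag A) = (3/6)(3/5)(2/4)(2/3) = 0.1; P(data | bag B) = (6/11)(5/10)(4/9)(5/8) = 0.075758; P(data | bag C) = (4/9)(5/8)(4/7)(3/6) = 0.079365.
Weighting by the prior gives 3/8 · 0.1 = 0.0375, 3/8 · 0.075758 = 0.028409, 1/4 · 0.079365 = 0.019841; with total 0.08575.
The posterior is then P(bag A | data) = 0.43732, P(bag B | data) = 0.3313, P(bag C | data) = 0.23138.
So P(yellow next | data) = Σ P(yellow next | H) P(H | data) = (1/2)(0.43732) + (3/7)(0.3313) + (3/5)(0.23138) = 0.49947.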